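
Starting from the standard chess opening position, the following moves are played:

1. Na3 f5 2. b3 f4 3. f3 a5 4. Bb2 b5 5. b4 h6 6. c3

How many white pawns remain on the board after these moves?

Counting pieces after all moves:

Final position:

  a b c d e f g h
  ─────────────────
8│♜ ♞ ♝ ♛ ♚ ♝ ♞ ♜│8
7│· · ♟ ♟ ♟ · ♟ ·│7
6│· · · · · · · ♟│6
5│♟ ♟ · · · · · ·│5
4│· ♙ · · · ♟ · ·│4
3│♘ · ♙ · · ♙ · ·│3
2│♙ ♗ · ♙ ♙ · ♙ ♙│2
1│♖ · · ♕ ♔ ♗ ♘ ♖│1
  ─────────────────
  a b c d e f g h


8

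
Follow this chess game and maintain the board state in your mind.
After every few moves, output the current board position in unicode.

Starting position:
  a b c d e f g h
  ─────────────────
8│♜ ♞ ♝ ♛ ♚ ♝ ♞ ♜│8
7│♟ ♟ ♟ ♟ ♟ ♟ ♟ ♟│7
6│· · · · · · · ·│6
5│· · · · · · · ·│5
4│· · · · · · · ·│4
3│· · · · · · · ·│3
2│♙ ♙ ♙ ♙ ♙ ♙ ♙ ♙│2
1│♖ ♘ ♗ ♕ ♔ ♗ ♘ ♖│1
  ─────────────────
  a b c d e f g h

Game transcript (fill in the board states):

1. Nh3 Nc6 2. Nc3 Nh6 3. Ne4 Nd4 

  a b c d e f g h
  ─────────────────
8│♜ · ♝ ♛ ♚ ♝ · ♜│8
7│♟ ♟ ♟ ♟ ♟ ♟ ♟ ♟│7
6│· · · · · · · ♞│6
5│· · · · · · · ·│5
4│· · · ♞ ♘ · · ·│4
3│· · · · · · · ♘│3
2│♙ ♙ ♙ ♙ ♙ ♙ ♙ ♙│2
1│♖ · ♗ ♕ ♔ ♗ · ♖│1
  ─────────────────
  a b c d e f g h

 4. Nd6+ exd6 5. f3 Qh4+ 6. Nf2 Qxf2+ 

  a b c d e f g h
  ─────────────────
8│♜ · ♝ · ♚ ♝ · ♜│8
7│♟ ♟ ♟ ♟ · ♟ ♟ ♟│7
6│· · · ♟ · · · ♞│6
5│· · · · · · · ·│5
4│· · · ♞ · · · ·│4
3│· · · · · ♙ · ·│3
2│♙ ♙ ♙ ♙ ♙ ♛ ♙ ♙│2
1│♖ · ♗ ♕ ♔ ♗ · ♖│1
  ─────────────────
  a b c d e f g h

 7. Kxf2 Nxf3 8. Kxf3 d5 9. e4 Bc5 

  a b c d e f g h
  ─────────────────
8│♜ · ♝ · ♚ · · ♜│8
7│♟ ♟ ♟ ♟ · ♟ ♟ ♟│7
6│· · · · · · · ♞│6
5│· · ♝ ♟ · · · ·│5
4│· · · · ♙ · · ·│4
3│· · · · · ♔ · ·│3
2│♙ ♙ ♙ ♙ · · ♙ ♙│2
1│♖ · ♗ ♕ · ♗ · ♖│1
  ─────────────────
  a b c d e f g h

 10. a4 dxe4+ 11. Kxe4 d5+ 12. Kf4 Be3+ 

  a b c d e f g h
  ─────────────────
8│♜ · ♝ · ♚ · · ♜│8
7│♟ ♟ ♟ · · ♟ ♟ ♟│7
6│· · · · · · · ♞│6
5│· · · ♟ · · · ·│5
4│♙ · · · · ♔ · ·│4
3│· · · · ♝ · · ·│3
2│· ♙ ♙ ♙ · · ♙ ♙│2
1│♖ · ♗ ♕ · ♗ · ♖│1
  ─────────────────
  a b c d e f g h

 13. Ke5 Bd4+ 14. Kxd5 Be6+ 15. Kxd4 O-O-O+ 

  a b c d e f g h
  ─────────────────
8│· · ♚ ♜ · · · ♜│8
7│♟ ♟ ♟ · · ♟ ♟ ♟│7
6│· · · · ♝ · · ♞│6
5│· · · · · · · ·│5
4│♙ · · ♔ · · · ·│4
3│· · · · · · · ·│3
2│· ♙ ♙ ♙ · · ♙ ♙│2
1│♖ · ♗ ♕ · ♗ · ♖│1
  ─────────────────
  a b c d e f g h



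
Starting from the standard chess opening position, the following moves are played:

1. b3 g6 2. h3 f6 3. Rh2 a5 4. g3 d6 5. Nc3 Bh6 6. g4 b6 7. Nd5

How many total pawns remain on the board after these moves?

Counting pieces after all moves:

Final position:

  a b c d e f g h
  ─────────────────
8│♜ ♞ ♝ ♛ ♚ · ♞ ♜│8
7│· · ♟ · ♟ · · ♟│7
6│· ♟ · ♟ · ♟ ♟ ♝│6
5│♟ · · ♘ · · · ·│5
4│· · · · · · ♙ ·│4
3│· ♙ · · · · · ♙│3
2│♙ · ♙ ♙ ♙ ♙ · ♖│2
1│♖ · ♗ ♕ ♔ ♗ ♘ ·│1
  ─────────────────
  a b c d e f g h


16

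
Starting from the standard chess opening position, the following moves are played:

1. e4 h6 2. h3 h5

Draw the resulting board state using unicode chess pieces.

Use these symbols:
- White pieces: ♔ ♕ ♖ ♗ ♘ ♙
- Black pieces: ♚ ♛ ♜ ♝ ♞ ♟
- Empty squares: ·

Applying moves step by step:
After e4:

♜ ♞ ♝ ♛ ♚ ♝ ♞ ♜
♟ ♟ ♟ ♟ ♟ ♟ ♟ ♟
· · · · · · · ·
· · · · · · · ·
· · · · ♙ · · ·
· · · · · · · ·
♙ ♙ ♙ ♙ · ♙ ♙ ♙
♖ ♘ ♗ ♕ ♔ ♗ ♘ ♖


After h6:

♜ ♞ ♝ ♛ ♚ ♝ ♞ ♜
♟ ♟ ♟ ♟ ♟ ♟ ♟ ·
· · · · · · · ♟
· · · · · · · ·
· · · · ♙ · · ·
· · · · · · · ·
♙ ♙ ♙ ♙ · ♙ ♙ ♙
♖ ♘ ♗ ♕ ♔ ♗ ♘ ♖


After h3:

♜ ♞ ♝ ♛ ♚ ♝ ♞ ♜
♟ ♟ ♟ ♟ ♟ ♟ ♟ ·
· · · · · · · ♟
· · · · · · · ·
· · · · ♙ · · ·
· · · · · · · ♙
♙ ♙ ♙ ♙ · ♙ ♙ ·
♖ ♘ ♗ ♕ ♔ ♗ ♘ ♖


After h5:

♜ ♞ ♝ ♛ ♚ ♝ ♞ ♜
♟ ♟ ♟ ♟ ♟ ♟ ♟ ·
· · · · · · · ·
· · · · · · · ♟
· · · · ♙ · · ·
· · · · · · · ♙
♙ ♙ ♙ ♙ · ♙ ♙ ·
♖ ♘ ♗ ♕ ♔ ♗ ♘ ♖



  a b c d e f g h
  ─────────────────
8│♜ ♞ ♝ ♛ ♚ ♝ ♞ ♜│8
7│♟ ♟ ♟ ♟ ♟ ♟ ♟ ·│7
6│· · · · · · · ·│6
5│· · · · · · · ♟│5
4│· · · · ♙ · · ·│4
3│· · · · · · · ♙│3
2│♙ ♙ ♙ ♙ · ♙ ♙ ·│2
1│♖ ♘ ♗ ♕ ♔ ♗ ♘ ♖│1
  ─────────────────
  a b c d e f g h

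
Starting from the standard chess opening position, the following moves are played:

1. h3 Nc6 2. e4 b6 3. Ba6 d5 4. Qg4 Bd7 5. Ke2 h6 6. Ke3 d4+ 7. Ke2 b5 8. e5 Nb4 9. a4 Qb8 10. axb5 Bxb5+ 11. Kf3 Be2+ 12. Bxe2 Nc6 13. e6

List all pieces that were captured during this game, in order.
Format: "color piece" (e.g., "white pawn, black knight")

Tracking captures:
  axb5: captured black pawn
  Bxb5+: captured white pawn
  Bxe2: captured black bishop

black pawn, white pawn, black bishop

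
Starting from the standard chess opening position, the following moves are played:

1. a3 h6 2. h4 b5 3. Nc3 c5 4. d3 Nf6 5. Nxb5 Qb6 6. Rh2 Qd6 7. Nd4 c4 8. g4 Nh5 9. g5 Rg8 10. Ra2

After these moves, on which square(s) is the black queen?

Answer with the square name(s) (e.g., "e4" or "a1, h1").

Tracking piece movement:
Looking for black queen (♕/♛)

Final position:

  a b c d e f g h
  ─────────────────
8│♜ ♞ ♝ · ♚ ♝ ♜ ·│8
7│♟ · · ♟ ♟ ♟ ♟ ·│7
6│· · · ♛ · · · ♟│6
5│· · · · · · ♙ ♞│5
4│· · ♟ ♘ · · · ♙│4
3│♙ · · ♙ · · · ·│3
2│♖ ♙ ♙ · ♙ ♙ · ♖│2
1│· · ♗ ♕ ♔ ♗ ♘ ·│1
  ─────────────────
  a b c d e f g h


d6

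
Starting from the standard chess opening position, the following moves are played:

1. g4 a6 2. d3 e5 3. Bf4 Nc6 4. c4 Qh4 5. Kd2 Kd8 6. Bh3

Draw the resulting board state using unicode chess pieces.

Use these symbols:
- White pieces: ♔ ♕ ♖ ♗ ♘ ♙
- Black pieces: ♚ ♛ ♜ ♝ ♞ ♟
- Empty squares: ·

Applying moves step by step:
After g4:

♜ ♞ ♝ ♛ ♚ ♝ ♞ ♜
♟ ♟ ♟ ♟ ♟ ♟ ♟ ♟
· · · · · · · ·
· · · · · · · ·
· · · · · · ♙ ·
· · · · · · · ·
♙ ♙ ♙ ♙ ♙ ♙ · ♙
♖ ♘ ♗ ♕ ♔ ♗ ♘ ♖


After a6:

♜ ♞ ♝ ♛ ♚ ♝ ♞ ♜
· ♟ ♟ ♟ ♟ ♟ ♟ ♟
♟ · · · · · · ·
· · · · · · · ·
· · · · · · ♙ ·
· · · · · · · ·
♙ ♙ ♙ ♙ ♙ ♙ · ♙
♖ ♘ ♗ ♕ ♔ ♗ ♘ ♖


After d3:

♜ ♞ ♝ ♛ ♚ ♝ ♞ ♜
· ♟ ♟ ♟ ♟ ♟ ♟ ♟
♟ · · · · · · ·
· · · · · · · ·
· · · · · · ♙ ·
· · · ♙ · · · ·
♙ ♙ ♙ · ♙ ♙ · ♙
♖ ♘ ♗ ♕ ♔ ♗ ♘ ♖


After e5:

♜ ♞ ♝ ♛ ♚ ♝ ♞ ♜
· ♟ ♟ ♟ · ♟ ♟ ♟
♟ · · · · · · ·
· · · · ♟ · · ·
· · · · · · ♙ ·
· · · ♙ · · · ·
♙ ♙ ♙ · ♙ ♙ · ♙
♖ ♘ ♗ ♕ ♔ ♗ ♘ ♖


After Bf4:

♜ ♞ ♝ ♛ ♚ ♝ ♞ ♜
· ♟ ♟ ♟ · ♟ ♟ ♟
♟ · · · · · · ·
· · · · ♟ · · ·
· · · · · ♗ ♙ ·
· · · ♙ · · · ·
♙ ♙ ♙ · ♙ ♙ · ♙
♖ ♘ · ♕ ♔ ♗ ♘ ♖


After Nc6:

♜ · ♝ ♛ ♚ ♝ ♞ ♜
· ♟ ♟ ♟ · ♟ ♟ ♟
♟ · ♞ · · · · ·
· · · · ♟ · · ·
· · · · · ♗ ♙ ·
· · · ♙ · · · ·
♙ ♙ ♙ · ♙ ♙ · ♙
♖ ♘ · ♕ ♔ ♗ ♘ ♖


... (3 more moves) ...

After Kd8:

♜ · ♝ ♚ · ♝ ♞ ♜
· ♟ ♟ ♟ · ♟ ♟ ♟
♟ · ♞ · · · · ·
· · · · ♟ · · ·
· · ♙ · · ♗ ♙ ♛
· · · ♙ · · · ·
♙ ♙ · ♔ ♙ ♙ · ♙
♖ ♘ · ♕ · ♗ ♘ ♖


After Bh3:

♜ · ♝ ♚ · ♝ ♞ ♜
· ♟ ♟ ♟ · ♟ ♟ ♟
♟ · ♞ · · · · ·
· · · · ♟ · · ·
· · ♙ · · ♗ ♙ ♛
· · · ♙ · · · ♗
♙ ♙ · ♔ ♙ ♙ · ♙
♖ ♘ · ♕ · · ♘ ♖



  a b c d e f g h
  ─────────────────
8│♜ · ♝ ♚ · ♝ ♞ ♜│8
7│· ♟ ♟ ♟ · ♟ ♟ ♟│7
6│♟ · ♞ · · · · ·│6
5│· · · · ♟ · · ·│5
4│· · ♙ · · ♗ ♙ ♛│4
3│· · · ♙ · · · ♗│3
2│♙ ♙ · ♔ ♙ ♙ · ♙│2
1│♖ ♘ · ♕ · · ♘ ♖│1
  ─────────────────
  a b c d e f g h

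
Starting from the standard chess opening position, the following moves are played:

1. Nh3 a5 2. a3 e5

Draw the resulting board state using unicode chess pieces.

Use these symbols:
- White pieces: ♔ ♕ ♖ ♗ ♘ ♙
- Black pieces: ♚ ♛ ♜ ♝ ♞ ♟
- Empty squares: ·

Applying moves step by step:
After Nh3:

♜ ♞ ♝ ♛ ♚ ♝ ♞ ♜
♟ ♟ ♟ ♟ ♟ ♟ ♟ ♟
· · · · · · · ·
· · · · · · · ·
· · · · · · · ·
· · · · · · · ♘
♙ ♙ ♙ ♙ ♙ ♙ ♙ ♙
♖ ♘ ♗ ♕ ♔ ♗ · ♖


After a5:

♜ ♞ ♝ ♛ ♚ ♝ ♞ ♜
· ♟ ♟ ♟ ♟ ♟ ♟ ♟
· · · · · · · ·
♟ · · · · · · ·
· · · · · · · ·
· · · · · · · ♘
♙ ♙ ♙ ♙ ♙ ♙ ♙ ♙
♖ ♘ ♗ ♕ ♔ ♗ · ♖


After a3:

♜ ♞ ♝ ♛ ♚ ♝ ♞ ♜
· ♟ ♟ ♟ ♟ ♟ ♟ ♟
· · · · · · · ·
♟ · · · · · · ·
· · · · · · · ·
♙ · · · · · · ♘
· ♙ ♙ ♙ ♙ ♙ ♙ ♙
♖ ♘ ♗ ♕ ♔ ♗ · ♖


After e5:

♜ ♞ ♝ ♛ ♚ ♝ ♞ ♜
· ♟ ♟ ♟ · ♟ ♟ ♟
· · · · · · · ·
♟ · · · ♟ · · ·
· · · · · · · ·
♙ · · · · · · ♘
· ♙ ♙ ♙ ♙ ♙ ♙ ♙
♖ ♘ ♗ ♕ ♔ ♗ · ♖



  a b c d e f g h
  ─────────────────
8│♜ ♞ ♝ ♛ ♚ ♝ ♞ ♜│8
7│· ♟ ♟ ♟ · ♟ ♟ ♟│7
6│· · · · · · · ·│6
5│♟ · · · ♟ · · ·│5
4│· · · · · · · ·│4
3│♙ · · · · · · ♘│3
2│· ♙ ♙ ♙ ♙ ♙ ♙ ♙│2
1│♖ ♘ ♗ ♕ ♔ ♗ · ♖│1
  ─────────────────
  a b c d e f g h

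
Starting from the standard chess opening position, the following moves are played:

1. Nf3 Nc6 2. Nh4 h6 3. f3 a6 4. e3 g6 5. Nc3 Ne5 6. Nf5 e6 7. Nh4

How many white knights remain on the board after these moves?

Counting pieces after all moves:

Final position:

  a b c d e f g h
  ─────────────────
8│♜ · ♝ ♛ ♚ ♝ ♞ ♜│8
7│· ♟ ♟ ♟ · ♟ · ·│7
6│♟ · · · ♟ · ♟ ♟│6
5│· · · · ♞ · · ·│5
4│· · · · · · · ♘│4
3│· · ♘ · ♙ ♙ · ·│3
2│♙ ♙ ♙ ♙ · · ♙ ♙│2
1│♖ · ♗ ♕ ♔ ♗ · ♖│1
  ─────────────────
  a b c d e f g h


2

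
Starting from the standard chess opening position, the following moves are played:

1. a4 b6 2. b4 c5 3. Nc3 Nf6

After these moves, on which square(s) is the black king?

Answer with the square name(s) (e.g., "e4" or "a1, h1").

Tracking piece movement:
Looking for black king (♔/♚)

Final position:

  a b c d e f g h
  ─────────────────
8│♜ ♞ ♝ ♛ ♚ ♝ · ♜│8
7│♟ · · ♟ ♟ ♟ ♟ ♟│7
6│· ♟ · · · ♞ · ·│6
5│· · ♟ · · · · ·│5
4│♙ ♙ · · · · · ·│4
3│· · ♘ · · · · ·│3
2│· · ♙ ♙ ♙ ♙ ♙ ♙│2
1│♖ · ♗ ♕ ♔ ♗ ♘ ♖│1
  ─────────────────
  a b c d e f g h


e8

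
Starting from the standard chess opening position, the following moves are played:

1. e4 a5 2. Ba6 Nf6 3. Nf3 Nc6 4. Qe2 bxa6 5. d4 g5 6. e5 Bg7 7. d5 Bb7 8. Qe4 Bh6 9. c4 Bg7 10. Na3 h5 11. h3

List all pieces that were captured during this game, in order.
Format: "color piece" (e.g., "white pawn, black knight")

Tracking captures:
  bxa6: captured white bishop

white bishop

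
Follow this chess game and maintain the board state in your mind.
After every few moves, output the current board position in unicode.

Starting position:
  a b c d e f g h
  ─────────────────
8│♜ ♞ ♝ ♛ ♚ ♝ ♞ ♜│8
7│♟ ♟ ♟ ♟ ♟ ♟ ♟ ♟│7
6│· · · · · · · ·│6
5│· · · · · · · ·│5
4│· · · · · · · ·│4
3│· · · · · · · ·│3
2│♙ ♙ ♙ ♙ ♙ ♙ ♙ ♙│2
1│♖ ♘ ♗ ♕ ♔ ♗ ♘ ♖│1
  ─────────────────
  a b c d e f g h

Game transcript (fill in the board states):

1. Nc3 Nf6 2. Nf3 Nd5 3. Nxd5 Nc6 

  a b c d e f g h
  ─────────────────
8│♜ · ♝ ♛ ♚ ♝ · ♜│8
7│♟ ♟ ♟ ♟ ♟ ♟ ♟ ♟│7
6│· · ♞ · · · · ·│6
5│· · · ♘ · · · ·│5
4│· · · · · · · ·│4
3│· · · · · ♘ · ·│3
2│♙ ♙ ♙ ♙ ♙ ♙ ♙ ♙│2
1│♖ · ♗ ♕ ♔ ♗ · ♖│1
  ─────────────────
  a b c d e f g h

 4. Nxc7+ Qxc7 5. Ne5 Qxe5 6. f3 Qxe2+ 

  a b c d e f g h
  ─────────────────
8│♜ · ♝ · ♚ ♝ · ♜│8
7│♟ ♟ · ♟ ♟ ♟ ♟ ♟│7
6│· · ♞ · · · · ·│6
5│· · · · · · · ·│5
4│· · · · · · · ·│4
3│· · · · · ♙ · ·│3
2│♙ ♙ ♙ ♙ ♛ · ♙ ♙│2
1│♖ · ♗ ♕ ♔ ♗ · ♖│1
  ─────────────────
  a b c d e f g h

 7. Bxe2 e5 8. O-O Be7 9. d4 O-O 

  a b c d e f g h
  ─────────────────
8│♜ · ♝ · · ♜ ♚ ·│8
7│♟ ♟ · ♟ ♝ ♟ ♟ ♟│7
6│· · ♞ · · · · ·│6
5│· · · · ♟ · · ·│5
4│· · · ♙ · · · ·│4
3│· · · · · ♙ · ·│3
2│♙ ♙ ♙ · ♗ · ♙ ♙│2
1│♖ · ♗ ♕ · ♖ ♔ ·│1
  ─────────────────
  a b c d e f g h

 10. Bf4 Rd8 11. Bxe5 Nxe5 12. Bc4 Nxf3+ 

  a b c d e f g h
  ─────────────────
8│♜ · ♝ ♜ · · ♚ ·│8
7│♟ ♟ · ♟ ♝ ♟ ♟ ♟│7
6│· · · · · · · ·│6
5│· · · · · · · ·│5
4│· · ♗ ♙ · · · ·│4
3│· · · · · ♞ · ·│3
2│♙ ♙ ♙ · · · ♙ ♙│2
1│♖ · · ♕ · ♖ ♔ ·│1
  ─────────────────
  a b c d e f g h

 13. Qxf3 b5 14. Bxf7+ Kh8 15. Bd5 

  a b c d e f g h
  ─────────────────
8│♜ · ♝ ♜ · · · ♚│8
7│♟ · · ♟ ♝ · ♟ ♟│7
6│· · · · · · · ·│6
5│· ♟ · ♗ · · · ·│5
4│· · · ♙ · · · ·│4
3│· · · · · ♕ · ·│3
2│♙ ♙ ♙ · · · ♙ ♙│2
1│♖ · · · · ♖ ♔ ·│1
  ─────────────────
  a b c d e f g h


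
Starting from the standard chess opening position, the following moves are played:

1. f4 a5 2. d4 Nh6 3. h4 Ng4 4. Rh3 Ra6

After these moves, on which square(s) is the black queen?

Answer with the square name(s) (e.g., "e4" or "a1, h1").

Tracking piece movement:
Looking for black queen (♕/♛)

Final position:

  a b c d e f g h
  ─────────────────
8│· ♞ ♝ ♛ ♚ ♝ · ♜│8
7│· ♟ ♟ ♟ ♟ ♟ ♟ ♟│7
6│♜ · · · · · · ·│6
5│♟ · · · · · · ·│5
4│· · · ♙ · ♙ ♞ ♙│4
3│· · · · · · · ♖│3
2│♙ ♙ ♙ · ♙ · ♙ ·│2
1│♖ ♘ ♗ ♕ ♔ ♗ ♘ ·│1
  ─────────────────
  a b c d e f g h


d8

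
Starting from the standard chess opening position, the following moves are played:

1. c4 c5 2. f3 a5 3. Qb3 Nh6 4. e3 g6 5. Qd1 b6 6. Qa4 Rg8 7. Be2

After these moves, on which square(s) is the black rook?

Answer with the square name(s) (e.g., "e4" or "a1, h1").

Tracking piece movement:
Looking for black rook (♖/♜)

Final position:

  a b c d e f g h
  ─────────────────
8│♜ ♞ ♝ ♛ ♚ ♝ ♜ ·│8
7│· · · ♟ ♟ ♟ · ♟│7
6│· ♟ · · · · ♟ ♞│6
5│♟ · ♟ · · · · ·│5
4│♕ · ♙ · · · · ·│4
3│· · · · ♙ ♙ · ·│3
2│♙ ♙ · ♙ ♗ · ♙ ♙│2
1│♖ ♘ ♗ · ♔ · ♘ ♖│1
  ─────────────────
  a b c d e f g h


a8, g8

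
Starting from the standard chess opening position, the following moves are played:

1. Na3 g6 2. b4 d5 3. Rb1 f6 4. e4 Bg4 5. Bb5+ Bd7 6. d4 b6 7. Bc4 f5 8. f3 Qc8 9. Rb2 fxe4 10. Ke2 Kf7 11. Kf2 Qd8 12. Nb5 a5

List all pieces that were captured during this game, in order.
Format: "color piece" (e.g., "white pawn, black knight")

Tracking captures:
  fxe4: captured white pawn

white pawn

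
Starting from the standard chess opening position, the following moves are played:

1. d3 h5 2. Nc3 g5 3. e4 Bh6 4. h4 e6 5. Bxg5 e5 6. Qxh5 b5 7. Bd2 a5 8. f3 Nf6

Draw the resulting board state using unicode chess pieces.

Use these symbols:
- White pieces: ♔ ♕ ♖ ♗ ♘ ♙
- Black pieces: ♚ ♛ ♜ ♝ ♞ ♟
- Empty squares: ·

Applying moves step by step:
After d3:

♜ ♞ ♝ ♛ ♚ ♝ ♞ ♜
♟ ♟ ♟ ♟ ♟ ♟ ♟ ♟
· · · · · · · ·
· · · · · · · ·
· · · · · · · ·
· · · ♙ · · · ·
♙ ♙ ♙ · ♙ ♙ ♙ ♙
♖ ♘ ♗ ♕ ♔ ♗ ♘ ♖


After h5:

♜ ♞ ♝ ♛ ♚ ♝ ♞ ♜
♟ ♟ ♟ ♟ ♟ ♟ ♟ ·
· · · · · · · ·
· · · · · · · ♟
· · · · · · · ·
· · · ♙ · · · ·
♙ ♙ ♙ · ♙ ♙ ♙ ♙
♖ ♘ ♗ ♕ ♔ ♗ ♘ ♖


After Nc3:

♜ ♞ ♝ ♛ ♚ ♝ ♞ ♜
♟ ♟ ♟ ♟ ♟ ♟ ♟ ·
· · · · · · · ·
· · · · · · · ♟
· · · · · · · ·
· · ♘ ♙ · · · ·
♙ ♙ ♙ · ♙ ♙ ♙ ♙
♖ · ♗ ♕ ♔ ♗ ♘ ♖


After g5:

♜ ♞ ♝ ♛ ♚ ♝ ♞ ♜
♟ ♟ ♟ ♟ ♟ ♟ · ·
· · · · · · · ·
· · · · · · ♟ ♟
· · · · · · · ·
· · ♘ ♙ · · · ·
♙ ♙ ♙ · ♙ ♙ ♙ ♙
♖ · ♗ ♕ ♔ ♗ ♘ ♖


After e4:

♜ ♞ ♝ ♛ ♚ ♝ ♞ ♜
♟ ♟ ♟ ♟ ♟ ♟ · ·
· · · · · · · ·
· · · · · · ♟ ♟
· · · · ♙ · · ·
· · ♘ ♙ · · · ·
♙ ♙ ♙ · · ♙ ♙ ♙
♖ · ♗ ♕ ♔ ♗ ♘ ♖


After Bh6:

♜ ♞ ♝ ♛ ♚ · ♞ ♜
♟ ♟ ♟ ♟ ♟ ♟ · ·
· · · · · · · ♝
· · · · · · ♟ ♟
· · · · ♙ · · ·
· · ♘ ♙ · · · ·
♙ ♙ ♙ · · ♙ ♙ ♙
♖ · ♗ ♕ ♔ ♗ ♘ ♖


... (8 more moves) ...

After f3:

♜ ♞ ♝ ♛ ♚ · ♞ ♜
· · ♟ ♟ · ♟ · ·
· · · · · · · ♝
♟ ♟ · · ♟ · · ♕
· · · · ♙ · · ♙
· · ♘ ♙ · ♙ · ·
♙ ♙ ♙ ♗ · · ♙ ·
♖ · · · ♔ ♗ ♘ ♖


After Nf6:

♜ ♞ ♝ ♛ ♚ · · ♜
· · ♟ ♟ · ♟ · ·
· · · · · ♞ · ♝
♟ ♟ · · ♟ · · ♕
· · · · ♙ · · ♙
· · ♘ ♙ · ♙ · ·
♙ ♙ ♙ ♗ · · ♙ ·
♖ · · · ♔ ♗ ♘ ♖



  a b c d e f g h
  ─────────────────
8│♜ ♞ ♝ ♛ ♚ · · ♜│8
7│· · ♟ ♟ · ♟ · ·│7
6│· · · · · ♞ · ♝│6
5│♟ ♟ · · ♟ · · ♕│5
4│· · · · ♙ · · ♙│4
3│· · ♘ ♙ · ♙ · ·│3
2│♙ ♙ ♙ ♗ · · ♙ ·│2
1│♖ · · · ♔ ♗ ♘ ♖│1
  ─────────────────
  a b c d e f g h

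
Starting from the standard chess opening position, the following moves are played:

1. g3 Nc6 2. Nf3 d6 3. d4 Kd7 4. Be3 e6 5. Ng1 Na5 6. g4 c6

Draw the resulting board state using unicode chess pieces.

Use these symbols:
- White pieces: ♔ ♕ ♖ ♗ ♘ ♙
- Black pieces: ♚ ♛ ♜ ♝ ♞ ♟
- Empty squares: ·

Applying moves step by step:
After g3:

♜ ♞ ♝ ♛ ♚ ♝ ♞ ♜
♟ ♟ ♟ ♟ ♟ ♟ ♟ ♟
· · · · · · · ·
· · · · · · · ·
· · · · · · · ·
· · · · · · ♙ ·
♙ ♙ ♙ ♙ ♙ ♙ · ♙
♖ ♘ ♗ ♕ ♔ ♗ ♘ ♖


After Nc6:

♜ · ♝ ♛ ♚ ♝ ♞ ♜
♟ ♟ ♟ ♟ ♟ ♟ ♟ ♟
· · ♞ · · · · ·
· · · · · · · ·
· · · · · · · ·
· · · · · · ♙ ·
♙ ♙ ♙ ♙ ♙ ♙ · ♙
♖ ♘ ♗ ♕ ♔ ♗ ♘ ♖


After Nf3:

♜ · ♝ ♛ ♚ ♝ ♞ ♜
♟ ♟ ♟ ♟ ♟ ♟ ♟ ♟
· · ♞ · · · · ·
· · · · · · · ·
· · · · · · · ·
· · · · · ♘ ♙ ·
♙ ♙ ♙ ♙ ♙ ♙ · ♙
♖ ♘ ♗ ♕ ♔ ♗ · ♖


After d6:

♜ · ♝ ♛ ♚ ♝ ♞ ♜
♟ ♟ ♟ · ♟ ♟ ♟ ♟
· · ♞ ♟ · · · ·
· · · · · · · ·
· · · · · · · ·
· · · · · ♘ ♙ ·
♙ ♙ ♙ ♙ ♙ ♙ · ♙
♖ ♘ ♗ ♕ ♔ ♗ · ♖


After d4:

♜ · ♝ ♛ ♚ ♝ ♞ ♜
♟ ♟ ♟ · ♟ ♟ ♟ ♟
· · ♞ ♟ · · · ·
· · · · · · · ·
· · · ♙ · · · ·
· · · · · ♘ ♙ ·
♙ ♙ ♙ · ♙ ♙ · ♙
♖ ♘ ♗ ♕ ♔ ♗ · ♖


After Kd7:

♜ · ♝ ♛ · ♝ ♞ ♜
♟ ♟ ♟ ♚ ♟ ♟ ♟ ♟
· · ♞ ♟ · · · ·
· · · · · · · ·
· · · ♙ · · · ·
· · · · · ♘ ♙ ·
♙ ♙ ♙ · ♙ ♙ · ♙
♖ ♘ ♗ ♕ ♔ ♗ · ♖


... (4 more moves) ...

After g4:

♜ · ♝ ♛ · ♝ ♞ ♜
♟ ♟ ♟ ♚ · ♟ ♟ ♟
· · · ♟ ♟ · · ·
♞ · · · · · · ·
· · · ♙ · · ♙ ·
· · · · ♗ · · ·
♙ ♙ ♙ · ♙ ♙ · ♙
♖ ♘ · ♕ ♔ ♗ ♘ ♖


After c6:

♜ · ♝ ♛ · ♝ ♞ ♜
♟ ♟ · ♚ · ♟ ♟ ♟
· · ♟ ♟ ♟ · · ·
♞ · · · · · · ·
· · · ♙ · · ♙ ·
· · · · ♗ · · ·
♙ ♙ ♙ · ♙ ♙ · ♙
♖ ♘ · ♕ ♔ ♗ ♘ ♖



  a b c d e f g h
  ─────────────────
8│♜ · ♝ ♛ · ♝ ♞ ♜│8
7│♟ ♟ · ♚ · ♟ ♟ ♟│7
6│· · ♟ ♟ ♟ · · ·│6
5│♞ · · · · · · ·│5
4│· · · ♙ · · ♙ ·│4
3│· · · · ♗ · · ·│3
2│♙ ♙ ♙ · ♙ ♙ · ♙│2
1│♖ ♘ · ♕ ♔ ♗ ♘ ♖│1
  ─────────────────
  a b c d e f g h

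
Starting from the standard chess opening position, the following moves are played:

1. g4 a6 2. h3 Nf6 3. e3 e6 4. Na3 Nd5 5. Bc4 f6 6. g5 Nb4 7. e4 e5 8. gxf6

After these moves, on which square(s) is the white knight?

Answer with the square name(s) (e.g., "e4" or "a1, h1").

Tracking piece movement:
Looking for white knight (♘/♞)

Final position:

  a b c d e f g h
  ─────────────────
8│♜ ♞ ♝ ♛ ♚ ♝ · ♜│8
7│· ♟ ♟ ♟ · · ♟ ♟│7
6│♟ · · · · ♙ · ·│6
5│· · · · ♟ · · ·│5
4│· ♞ ♗ · ♙ · · ·│4
3│♘ · · · · · · ♙│3
2│♙ ♙ ♙ ♙ · ♙ · ·│2
1│♖ · ♗ ♕ ♔ · ♘ ♖│1
  ─────────────────
  a b c d e f g h


a3, g1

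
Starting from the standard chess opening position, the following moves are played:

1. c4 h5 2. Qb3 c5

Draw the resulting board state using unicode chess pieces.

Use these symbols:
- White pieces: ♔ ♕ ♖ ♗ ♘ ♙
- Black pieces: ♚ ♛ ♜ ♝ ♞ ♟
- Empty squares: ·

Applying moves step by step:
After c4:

♜ ♞ ♝ ♛ ♚ ♝ ♞ ♜
♟ ♟ ♟ ♟ ♟ ♟ ♟ ♟
· · · · · · · ·
· · · · · · · ·
· · ♙ · · · · ·
· · · · · · · ·
♙ ♙ · ♙ ♙ ♙ ♙ ♙
♖ ♘ ♗ ♕ ♔ ♗ ♘ ♖


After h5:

♜ ♞ ♝ ♛ ♚ ♝ ♞ ♜
♟ ♟ ♟ ♟ ♟ ♟ ♟ ·
· · · · · · · ·
· · · · · · · ♟
· · ♙ · · · · ·
· · · · · · · ·
♙ ♙ · ♙ ♙ ♙ ♙ ♙
♖ ♘ ♗ ♕ ♔ ♗ ♘ ♖


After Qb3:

♜ ♞ ♝ ♛ ♚ ♝ ♞ ♜
♟ ♟ ♟ ♟ ♟ ♟ ♟ ·
· · · · · · · ·
· · · · · · · ♟
· · ♙ · · · · ·
· ♕ · · · · · ·
♙ ♙ · ♙ ♙ ♙ ♙ ♙
♖ ♘ ♗ · ♔ ♗ ♘ ♖


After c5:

♜ ♞ ♝ ♛ ♚ ♝ ♞ ♜
♟ ♟ · ♟ ♟ ♟ ♟ ·
· · · · · · · ·
· · ♟ · · · · ♟
· · ♙ · · · · ·
· ♕ · · · · · ·
♙ ♙ · ♙ ♙ ♙ ♙ ♙
♖ ♘ ♗ · ♔ ♗ ♘ ♖



  a b c d e f g h
  ─────────────────
8│♜ ♞ ♝ ♛ ♚ ♝ ♞ ♜│8
7│♟ ♟ · ♟ ♟ ♟ ♟ ·│7
6│· · · · · · · ·│6
5│· · ♟ · · · · ♟│5
4│· · ♙ · · · · ·│4
3│· ♕ · · · · · ·│3
2│♙ ♙ · ♙ ♙ ♙ ♙ ♙│2
1│♖ ♘ ♗ · ♔ ♗ ♘ ♖│1
  ─────────────────
  a b c d e f g h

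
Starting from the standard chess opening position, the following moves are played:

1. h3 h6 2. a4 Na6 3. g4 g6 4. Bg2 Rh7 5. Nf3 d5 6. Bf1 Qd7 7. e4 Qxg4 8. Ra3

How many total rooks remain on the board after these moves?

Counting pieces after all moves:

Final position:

  a b c d e f g h
  ─────────────────
8│♜ · ♝ · ♚ ♝ ♞ ·│8
7│♟ ♟ ♟ · ♟ ♟ · ♜│7
6│♞ · · · · · ♟ ♟│6
5│· · · ♟ · · · ·│5
4│♙ · · · ♙ · ♛ ·│4
3│♖ · · · · ♘ · ♙│3
2│· ♙ ♙ ♙ · ♙ · ·│2
1│· ♘ ♗ ♕ ♔ ♗ · ♖│1
  ─────────────────
  a b c d e f g h


4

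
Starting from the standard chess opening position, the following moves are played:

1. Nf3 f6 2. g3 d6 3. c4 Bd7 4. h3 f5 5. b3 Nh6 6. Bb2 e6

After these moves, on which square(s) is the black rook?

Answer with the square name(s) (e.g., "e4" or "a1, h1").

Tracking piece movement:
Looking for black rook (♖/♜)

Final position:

  a b c d e f g h
  ─────────────────
8│♜ ♞ · ♛ ♚ ♝ · ♜│8
7│♟ ♟ ♟ ♝ · · ♟ ♟│7
6│· · · ♟ ♟ · · ♞│6
5│· · · · · ♟ · ·│5
4│· · ♙ · · · · ·│4
3│· ♙ · · · ♘ ♙ ♙│3
2│♙ ♗ · ♙ ♙ ♙ · ·│2
1│♖ ♘ · ♕ ♔ ♗ · ♖│1
  ─────────────────
  a b c d e f g h


a8, h8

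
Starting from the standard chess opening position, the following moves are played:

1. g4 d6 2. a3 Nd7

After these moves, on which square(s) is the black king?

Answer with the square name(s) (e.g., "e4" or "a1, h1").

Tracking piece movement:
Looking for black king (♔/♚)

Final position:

  a b c d e f g h
  ─────────────────
8│♜ · ♝ ♛ ♚ ♝ ♞ ♜│8
7│♟ ♟ ♟ ♞ ♟ ♟ ♟ ♟│7
6│· · · ♟ · · · ·│6
5│· · · · · · · ·│5
4│· · · · · · ♙ ·│4
3│♙ · · · · · · ·│3
2│· ♙ ♙ ♙ ♙ ♙ · ♙│2
1│♖ ♘ ♗ ♕ ♔ ♗ ♘ ♖│1
  ─────────────────
  a b c d e f g h


e8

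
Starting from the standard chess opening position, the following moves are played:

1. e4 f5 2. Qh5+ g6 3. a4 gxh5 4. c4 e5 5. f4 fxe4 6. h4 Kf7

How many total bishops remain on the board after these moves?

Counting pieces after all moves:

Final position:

  a b c d e f g h
  ─────────────────
8│♜ ♞ ♝ ♛ · ♝ ♞ ♜│8
7│♟ ♟ ♟ ♟ · ♚ · ♟│7
6│· · · · · · · ·│6
5│· · · · ♟ · · ♟│5
4│♙ · ♙ · ♟ ♙ · ♙│4
3│· · · · · · · ·│3
2│· ♙ · ♙ · · ♙ ·│2
1│♖ ♘ ♗ · ♔ ♗ ♘ ♖│1
  ─────────────────
  a b c d e f g h


4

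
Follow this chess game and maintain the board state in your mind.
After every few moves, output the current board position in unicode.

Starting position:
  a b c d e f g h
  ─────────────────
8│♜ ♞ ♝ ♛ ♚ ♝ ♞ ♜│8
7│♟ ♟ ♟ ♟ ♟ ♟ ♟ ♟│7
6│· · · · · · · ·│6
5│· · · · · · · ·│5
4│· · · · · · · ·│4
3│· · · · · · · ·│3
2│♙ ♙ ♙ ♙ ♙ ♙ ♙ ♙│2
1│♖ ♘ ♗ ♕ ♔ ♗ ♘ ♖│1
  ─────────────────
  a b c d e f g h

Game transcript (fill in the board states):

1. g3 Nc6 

  a b c d e f g h
  ─────────────────
8│♜ · ♝ ♛ ♚ ♝ ♞ ♜│8
7│♟ ♟ ♟ ♟ ♟ ♟ ♟ ♟│7
6│· · ♞ · · · · ·│6
5│· · · · · · · ·│5
4│· · · · · · · ·│4
3│· · · · · · ♙ ·│3
2│♙ ♙ ♙ ♙ ♙ ♙ · ♙│2
1│♖ ♘ ♗ ♕ ♔ ♗ ♘ ♖│1
  ─────────────────
  a b c d e f g h

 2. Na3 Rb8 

  a b c d e f g h
  ─────────────────
8│· ♜ ♝ ♛ ♚ ♝ ♞ ♜│8
7│♟ ♟ ♟ ♟ ♟ ♟ ♟ ♟│7
6│· · ♞ · · · · ·│6
5│· · · · · · · ·│5
4│· · · · · · · ·│4
3│♘ · · · · · ♙ ·│3
2│♙ ♙ ♙ ♙ ♙ ♙ · ♙│2
1│♖ · ♗ ♕ ♔ ♗ ♘ ♖│1
  ─────────────────
  a b c d e f g h

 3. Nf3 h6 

  a b c d e f g h
  ─────────────────
8│· ♜ ♝ ♛ ♚ ♝ ♞ ♜│8
7│♟ ♟ ♟ ♟ ♟ ♟ ♟ ·│7
6│· · ♞ · · · · ♟│6
5│· · · · · · · ·│5
4│· · · · · · · ·│4
3│♘ · · · · ♘ ♙ ·│3
2│♙ ♙ ♙ ♙ ♙ ♙ · ♙│2
1│♖ · ♗ ♕ ♔ ♗ · ♖│1
  ─────────────────
  a b c d e f g h

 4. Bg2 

  a b c d e f g h
  ─────────────────
8│· ♜ ♝ ♛ ♚ ♝ ♞ ♜│8
7│♟ ♟ ♟ ♟ ♟ ♟ ♟ ·│7
6│· · ♞ · · · · ♟│6
5│· · · · · · · ·│5
4│· · · · · · · ·│4
3│♘ · · · · ♘ ♙ ·│3
2│♙ ♙ ♙ ♙ ♙ ♙ ♗ ♙│2
1│♖ · ♗ ♕ ♔ · · ♖│1
  ─────────────────
  a b c d e f g h


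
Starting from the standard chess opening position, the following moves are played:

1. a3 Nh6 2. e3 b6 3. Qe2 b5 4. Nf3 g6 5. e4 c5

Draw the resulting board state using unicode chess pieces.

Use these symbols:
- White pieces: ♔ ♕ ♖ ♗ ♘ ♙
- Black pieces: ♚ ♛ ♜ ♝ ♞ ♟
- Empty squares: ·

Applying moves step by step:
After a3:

♜ ♞ ♝ ♛ ♚ ♝ ♞ ♜
♟ ♟ ♟ ♟ ♟ ♟ ♟ ♟
· · · · · · · ·
· · · · · · · ·
· · · · · · · ·
♙ · · · · · · ·
· ♙ ♙ ♙ ♙ ♙ ♙ ♙
♖ ♘ ♗ ♕ ♔ ♗ ♘ ♖


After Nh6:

♜ ♞ ♝ ♛ ♚ ♝ · ♜
♟ ♟ ♟ ♟ ♟ ♟ ♟ ♟
· · · · · · · ♞
· · · · · · · ·
· · · · · · · ·
♙ · · · · · · ·
· ♙ ♙ ♙ ♙ ♙ ♙ ♙
♖ ♘ ♗ ♕ ♔ ♗ ♘ ♖


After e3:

♜ ♞ ♝ ♛ ♚ ♝ · ♜
♟ ♟ ♟ ♟ ♟ ♟ ♟ ♟
· · · · · · · ♞
· · · · · · · ·
· · · · · · · ·
♙ · · · ♙ · · ·
· ♙ ♙ ♙ · ♙ ♙ ♙
♖ ♘ ♗ ♕ ♔ ♗ ♘ ♖


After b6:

♜ ♞ ♝ ♛ ♚ ♝ · ♜
♟ · ♟ ♟ ♟ ♟ ♟ ♟
· ♟ · · · · · ♞
· · · · · · · ·
· · · · · · · ·
♙ · · · ♙ · · ·
· ♙ ♙ ♙ · ♙ ♙ ♙
♖ ♘ ♗ ♕ ♔ ♗ ♘ ♖


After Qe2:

♜ ♞ ♝ ♛ ♚ ♝ · ♜
♟ · ♟ ♟ ♟ ♟ ♟ ♟
· ♟ · · · · · ♞
· · · · · · · ·
· · · · · · · ·
♙ · · · ♙ · · ·
· ♙ ♙ ♙ ♕ ♙ ♙ ♙
♖ ♘ ♗ · ♔ ♗ ♘ ♖


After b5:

♜ ♞ ♝ ♛ ♚ ♝ · ♜
♟ · ♟ ♟ ♟ ♟ ♟ ♟
· · · · · · · ♞
· ♟ · · · · · ·
· · · · · · · ·
♙ · · · ♙ · · ·
· ♙ ♙ ♙ ♕ ♙ ♙ ♙
♖ ♘ ♗ · ♔ ♗ ♘ ♖


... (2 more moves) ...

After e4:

♜ ♞ ♝ ♛ ♚ ♝ · ♜
♟ · ♟ ♟ ♟ ♟ · ♟
· · · · · · ♟ ♞
· ♟ · · · · · ·
· · · · ♙ · · ·
♙ · · · · ♘ · ·
· ♙ ♙ ♙ ♕ ♙ ♙ ♙
♖ ♘ ♗ · ♔ ♗ · ♖


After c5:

♜ ♞ ♝ ♛ ♚ ♝ · ♜
♟ · · ♟ ♟ ♟ · ♟
· · · · · · ♟ ♞
· ♟ ♟ · · · · ·
· · · · ♙ · · ·
♙ · · · · ♘ · ·
· ♙ ♙ ♙ ♕ ♙ ♙ ♙
♖ ♘ ♗ · ♔ ♗ · ♖



  a b c d e f g h
  ─────────────────
8│♜ ♞ ♝ ♛ ♚ ♝ · ♜│8
7│♟ · · ♟ ♟ ♟ · ♟│7
6│· · · · · · ♟ ♞│6
5│· ♟ ♟ · · · · ·│5
4│· · · · ♙ · · ·│4
3│♙ · · · · ♘ · ·│3
2│· ♙ ♙ ♙ ♕ ♙ ♙ ♙│2
1│♖ ♘ ♗ · ♔ ♗ · ♖│1
  ─────────────────
  a b c d e f g h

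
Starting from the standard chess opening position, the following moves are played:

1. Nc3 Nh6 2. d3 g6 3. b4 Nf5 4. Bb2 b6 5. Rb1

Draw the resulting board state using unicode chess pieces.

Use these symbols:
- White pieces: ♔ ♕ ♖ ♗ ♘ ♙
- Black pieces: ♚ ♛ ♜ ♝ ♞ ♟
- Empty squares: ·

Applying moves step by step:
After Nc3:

♜ ♞ ♝ ♛ ♚ ♝ ♞ ♜
♟ ♟ ♟ ♟ ♟ ♟ ♟ ♟
· · · · · · · ·
· · · · · · · ·
· · · · · · · ·
· · ♘ · · · · ·
♙ ♙ ♙ ♙ ♙ ♙ ♙ ♙
♖ · ♗ ♕ ♔ ♗ ♘ ♖


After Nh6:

♜ ♞ ♝ ♛ ♚ ♝ · ♜
♟ ♟ ♟ ♟ ♟ ♟ ♟ ♟
· · · · · · · ♞
· · · · · · · ·
· · · · · · · ·
· · ♘ · · · · ·
♙ ♙ ♙ ♙ ♙ ♙ ♙ ♙
♖ · ♗ ♕ ♔ ♗ ♘ ♖


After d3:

♜ ♞ ♝ ♛ ♚ ♝ · ♜
♟ ♟ ♟ ♟ ♟ ♟ ♟ ♟
· · · · · · · ♞
· · · · · · · ·
· · · · · · · ·
· · ♘ ♙ · · · ·
♙ ♙ ♙ · ♙ ♙ ♙ ♙
♖ · ♗ ♕ ♔ ♗ ♘ ♖


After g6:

♜ ♞ ♝ ♛ ♚ ♝ · ♜
♟ ♟ ♟ ♟ ♟ ♟ · ♟
· · · · · · ♟ ♞
· · · · · · · ·
· · · · · · · ·
· · ♘ ♙ · · · ·
♙ ♙ ♙ · ♙ ♙ ♙ ♙
♖ · ♗ ♕ ♔ ♗ ♘ ♖


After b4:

♜ ♞ ♝ ♛ ♚ ♝ · ♜
♟ ♟ ♟ ♟ ♟ ♟ · ♟
· · · · · · ♟ ♞
· · · · · · · ·
· ♙ · · · · · ·
· · ♘ ♙ · · · ·
♙ · ♙ · ♙ ♙ ♙ ♙
♖ · ♗ ♕ ♔ ♗ ♘ ♖


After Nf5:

♜ ♞ ♝ ♛ ♚ ♝ · ♜
♟ ♟ ♟ ♟ ♟ ♟ · ♟
· · · · · · ♟ ·
· · · · · ♞ · ·
· ♙ · · · · · ·
· · ♘ ♙ · · · ·
♙ · ♙ · ♙ ♙ ♙ ♙
♖ · ♗ ♕ ♔ ♗ ♘ ♖


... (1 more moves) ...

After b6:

♜ ♞ ♝ ♛ ♚ ♝ · ♜
♟ · ♟ ♟ ♟ ♟ · ♟
· ♟ · · · · ♟ ·
· · · · · ♞ · ·
· ♙ · · · · · ·
· · ♘ ♙ · · · ·
♙ ♗ ♙ · ♙ ♙ ♙ ♙
♖ · · ♕ ♔ ♗ ♘ ♖


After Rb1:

♜ ♞ ♝ ♛ ♚ ♝ · ♜
♟ · ♟ ♟ ♟ ♟ · ♟
· ♟ · · · · ♟ ·
· · · · · ♞ · ·
· ♙ · · · · · ·
· · ♘ ♙ · · · ·
♙ ♗ ♙ · ♙ ♙ ♙ ♙
· ♖ · ♕ ♔ ♗ ♘ ♖



  a b c d e f g h
  ─────────────────
8│♜ ♞ ♝ ♛ ♚ ♝ · ♜│8
7│♟ · ♟ ♟ ♟ ♟ · ♟│7
6│· ♟ · · · · ♟ ·│6
5│· · · · · ♞ · ·│5
4│· ♙ · · · · · ·│4
3│· · ♘ ♙ · · · ·│3
2│♙ ♗ ♙ · ♙ ♙ ♙ ♙│2
1│· ♖ · ♕ ♔ ♗ ♘ ♖│1
  ─────────────────
  a b c d e f g h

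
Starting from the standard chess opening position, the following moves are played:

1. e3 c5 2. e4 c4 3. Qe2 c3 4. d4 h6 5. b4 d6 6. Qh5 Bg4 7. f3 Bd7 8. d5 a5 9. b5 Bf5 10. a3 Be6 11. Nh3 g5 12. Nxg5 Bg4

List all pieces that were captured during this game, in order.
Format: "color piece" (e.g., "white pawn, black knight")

Tracking captures:
  Nxg5: captured black pawn

black pawn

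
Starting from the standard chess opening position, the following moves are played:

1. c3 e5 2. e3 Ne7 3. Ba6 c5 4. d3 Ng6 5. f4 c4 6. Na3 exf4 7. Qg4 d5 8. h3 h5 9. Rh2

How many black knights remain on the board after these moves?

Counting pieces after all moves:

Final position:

  a b c d e f g h
  ─────────────────
8│♜ ♞ ♝ ♛ ♚ ♝ · ♜│8
7│♟ ♟ · · · ♟ ♟ ·│7
6│♗ · · · · · ♞ ·│6
5│· · · ♟ · · · ♟│5
4│· · ♟ · · ♟ ♕ ·│4
3│♘ · ♙ ♙ ♙ · · ♙│3
2│♙ ♙ · · · · ♙ ♖│2
1│♖ · ♗ · ♔ · ♘ ·│1
  ─────────────────
  a b c d e f g h


2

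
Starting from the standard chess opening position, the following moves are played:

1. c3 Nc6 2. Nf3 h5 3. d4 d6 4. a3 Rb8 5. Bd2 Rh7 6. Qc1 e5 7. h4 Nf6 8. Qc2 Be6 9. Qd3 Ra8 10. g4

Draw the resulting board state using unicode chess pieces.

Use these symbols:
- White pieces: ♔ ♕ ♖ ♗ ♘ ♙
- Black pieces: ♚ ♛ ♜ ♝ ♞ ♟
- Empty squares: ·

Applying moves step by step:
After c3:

♜ ♞ ♝ ♛ ♚ ♝ ♞ ♜
♟ ♟ ♟ ♟ ♟ ♟ ♟ ♟
· · · · · · · ·
· · · · · · · ·
· · · · · · · ·
· · ♙ · · · · ·
♙ ♙ · ♙ ♙ ♙ ♙ ♙
♖ ♘ ♗ ♕ ♔ ♗ ♘ ♖


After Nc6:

♜ · ♝ ♛ ♚ ♝ ♞ ♜
♟ ♟ ♟ ♟ ♟ ♟ ♟ ♟
· · ♞ · · · · ·
· · · · · · · ·
· · · · · · · ·
· · ♙ · · · · ·
♙ ♙ · ♙ ♙ ♙ ♙ ♙
♖ ♘ ♗ ♕ ♔ ♗ ♘ ♖


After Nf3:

♜ · ♝ ♛ ♚ ♝ ♞ ♜
♟ ♟ ♟ ♟ ♟ ♟ ♟ ♟
· · ♞ · · · · ·
· · · · · · · ·
· · · · · · · ·
· · ♙ · · ♘ · ·
♙ ♙ · ♙ ♙ ♙ ♙ ♙
♖ ♘ ♗ ♕ ♔ ♗ · ♖


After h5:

♜ · ♝ ♛ ♚ ♝ ♞ ♜
♟ ♟ ♟ ♟ ♟ ♟ ♟ ·
· · ♞ · · · · ·
· · · · · · · ♟
· · · · · · · ·
· · ♙ · · ♘ · ·
♙ ♙ · ♙ ♙ ♙ ♙ ♙
♖ ♘ ♗ ♕ ♔ ♗ · ♖


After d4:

♜ · ♝ ♛ ♚ ♝ ♞ ♜
♟ ♟ ♟ ♟ ♟ ♟ ♟ ·
· · ♞ · · · · ·
· · · · · · · ♟
· · · ♙ · · · ·
· · ♙ · · ♘ · ·
♙ ♙ · · ♙ ♙ ♙ ♙
♖ ♘ ♗ ♕ ♔ ♗ · ♖


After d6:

♜ · ♝ ♛ ♚ ♝ ♞ ♜
♟ ♟ ♟ · ♟ ♟ ♟ ·
· · ♞ ♟ · · · ·
· · · · · · · ♟
· · · ♙ · · · ·
· · ♙ · · ♘ · ·
♙ ♙ · · ♙ ♙ ♙ ♙
♖ ♘ ♗ ♕ ♔ ♗ · ♖


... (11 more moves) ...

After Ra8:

♜ · · ♛ ♚ ♝ · ·
♟ ♟ ♟ · · ♟ ♟ ♜
· · ♞ ♟ ♝ ♞ · ·
· · · · ♟ · · ♟
· · · ♙ · · · ♙
♙ · ♙ ♕ · ♘ · ·
· ♙ · ♗ ♙ ♙ ♙ ·
♖ ♘ · · ♔ ♗ · ♖


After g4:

♜ · · ♛ ♚ ♝ · ·
♟ ♟ ♟ · · ♟ ♟ ♜
· · ♞ ♟ ♝ ♞ · ·
· · · · ♟ · · ♟
· · · ♙ · · ♙ ♙
♙ · ♙ ♕ · ♘ · ·
· ♙ · ♗ ♙ ♙ · ·
♖ ♘ · · ♔ ♗ · ♖



  a b c d e f g h
  ─────────────────
8│♜ · · ♛ ♚ ♝ · ·│8
7│♟ ♟ ♟ · · ♟ ♟ ♜│7
6│· · ♞ ♟ ♝ ♞ · ·│6
5│· · · · ♟ · · ♟│5
4│· · · ♙ · · ♙ ♙│4
3│♙ · ♙ ♕ · ♘ · ·│3
2│· ♙ · ♗ ♙ ♙ · ·│2
1│♖ ♘ · · ♔ ♗ · ♖│1
  ─────────────────
  a b c d e f g h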